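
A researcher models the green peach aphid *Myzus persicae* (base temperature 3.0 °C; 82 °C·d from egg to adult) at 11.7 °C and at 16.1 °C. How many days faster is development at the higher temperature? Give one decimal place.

At 11.7 °C: 82 / (11.7 − 3.0) = 82 / 8.7 = 9.425 d.
At 16.1 °C: 82 / (16.1 − 3.0) = 82 / 13.1 = 6.260 d.
Difference = |9.425 − 6.260| = 3.166 ≈ 3.2 days.

3.2 days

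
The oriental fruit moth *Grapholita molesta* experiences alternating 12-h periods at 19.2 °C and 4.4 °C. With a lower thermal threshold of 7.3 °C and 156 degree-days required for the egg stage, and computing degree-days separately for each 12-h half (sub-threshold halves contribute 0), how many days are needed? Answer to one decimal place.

Day half: max(0, 19.2 − 7.3) × 0.5 = 11.9 × 0.5 = 5.95 DD.
Night half: max(0, 4.4 − 7.3) × 0.5 = 0.0 × 0.5 = 0.00 DD.
Per 24 h: 5.95 DD/day.
Duration = 156 / 5.95 = 26.218 ≈ 26.2 days.

26.2 days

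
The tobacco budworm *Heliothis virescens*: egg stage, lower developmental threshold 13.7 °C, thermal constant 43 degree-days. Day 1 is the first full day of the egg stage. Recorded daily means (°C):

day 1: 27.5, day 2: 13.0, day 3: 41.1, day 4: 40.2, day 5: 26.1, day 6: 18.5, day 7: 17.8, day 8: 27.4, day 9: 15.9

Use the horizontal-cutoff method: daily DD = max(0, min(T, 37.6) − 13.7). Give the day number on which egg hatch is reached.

day 4

Daily DD above 13.7 °C (capped at 23.9): 13.8, 0.0, 23.9, 23.9, 12.4, 4.8, 4.1, 13.7, 2.2.
Cumulative: 13.8, 13.8, 37.7, 61.6, 74.0, 78.8, 82.9, 96.6, 98.8.
The total first reaches 43 DD on day 4.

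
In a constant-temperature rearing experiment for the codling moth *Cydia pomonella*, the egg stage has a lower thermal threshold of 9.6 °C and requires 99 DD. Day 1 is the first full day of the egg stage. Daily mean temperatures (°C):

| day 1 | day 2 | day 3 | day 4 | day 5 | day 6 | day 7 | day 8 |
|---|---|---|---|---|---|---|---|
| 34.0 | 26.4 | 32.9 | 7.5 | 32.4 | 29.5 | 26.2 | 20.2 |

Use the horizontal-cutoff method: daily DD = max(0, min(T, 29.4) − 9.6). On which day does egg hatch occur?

day 7

Daily DD above 9.6 °C (capped at 19.8): 19.8, 16.8, 19.8, 0.0, 19.8, 19.8, 16.6, 10.6.
Cumulative: 19.8, 36.6, 56.4, 56.4, 76.2, 96.0, 112.6, 123.2.
The total first reaches 99 DD on day 7.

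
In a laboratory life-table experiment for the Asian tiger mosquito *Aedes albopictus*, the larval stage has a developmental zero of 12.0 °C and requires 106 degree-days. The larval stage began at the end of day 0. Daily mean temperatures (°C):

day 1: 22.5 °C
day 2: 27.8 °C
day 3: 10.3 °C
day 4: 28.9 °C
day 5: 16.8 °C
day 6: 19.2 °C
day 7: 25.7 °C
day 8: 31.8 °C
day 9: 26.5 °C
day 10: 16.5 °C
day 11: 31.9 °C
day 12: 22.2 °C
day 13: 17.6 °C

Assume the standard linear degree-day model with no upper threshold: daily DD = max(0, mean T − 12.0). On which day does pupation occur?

Daily DD above 12.0 °C: 10.5, 15.8, 0.0, 16.9, 4.8, 7.2, 13.7, 19.8, 14.5, 4.5, 19.9, 10.2, 5.6.
Cumulative: 10.5, 26.3, 26.3, 43.2, 48.0, 55.2, 68.9, 88.7, 103.2, 107.7, 127.6, 137.8, 143.4.
The total first reaches 106 DD on day 10.

day 10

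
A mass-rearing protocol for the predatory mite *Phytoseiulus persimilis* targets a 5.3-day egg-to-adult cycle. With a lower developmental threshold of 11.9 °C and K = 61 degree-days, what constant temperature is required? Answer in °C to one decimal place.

23.4 °C

Required daily accumulation = 61 / 5.3 = 11.509 DD/day.
T = T_base + 11.509 = 11.9 + 11.509 = 23.409 ≈ 23.4 °C.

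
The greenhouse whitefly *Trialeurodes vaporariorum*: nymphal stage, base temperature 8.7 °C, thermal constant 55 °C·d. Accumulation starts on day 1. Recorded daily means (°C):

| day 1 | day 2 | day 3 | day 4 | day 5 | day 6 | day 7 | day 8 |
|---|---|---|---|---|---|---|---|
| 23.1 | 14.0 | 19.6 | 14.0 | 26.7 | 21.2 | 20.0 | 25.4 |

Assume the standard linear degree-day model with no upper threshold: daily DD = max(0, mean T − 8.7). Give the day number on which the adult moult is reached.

Daily DD above 8.7 °C: 14.4, 5.3, 10.9, 5.3, 18.0, 12.5, 11.3, 16.7.
Cumulative: 14.4, 19.7, 30.6, 35.9, 53.9, 66.4, 77.7, 94.4.
The total first reaches 55 DD on day 6.

day 6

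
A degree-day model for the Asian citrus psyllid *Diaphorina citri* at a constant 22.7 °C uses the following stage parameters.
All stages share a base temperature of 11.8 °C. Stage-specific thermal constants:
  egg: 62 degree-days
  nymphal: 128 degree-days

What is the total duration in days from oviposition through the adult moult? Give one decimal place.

Daily accumulation at 22.7 °C = 22.7 − 11.8 = 10.9 DD/day.
Total K = 62 + 128 = 190 DD.
Total duration = 190 / 10.9 = 17.431 ≈ 17.4 days.

17.4 days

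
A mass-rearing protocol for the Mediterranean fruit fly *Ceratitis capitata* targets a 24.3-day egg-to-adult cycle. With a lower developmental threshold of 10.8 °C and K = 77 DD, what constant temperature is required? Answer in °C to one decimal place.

14.0 °C

Required daily accumulation = 77 / 24.3 = 3.169 DD/day.
T = T_base + 3.169 = 10.8 + 3.169 = 13.969 ≈ 14.0 °C.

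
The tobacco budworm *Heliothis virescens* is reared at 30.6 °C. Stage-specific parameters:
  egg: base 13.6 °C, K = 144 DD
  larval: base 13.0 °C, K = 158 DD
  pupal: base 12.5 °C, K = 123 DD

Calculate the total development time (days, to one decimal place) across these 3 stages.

24.2 days

egg: 144 / (30.6 − 13.6) = 144 / 17.0 = 8.471 d.
larval: 158 / (30.6 − 13.0) = 158 / 17.6 = 8.977 d.
pupal: 123 / (30.6 − 12.5) = 123 / 18.1 = 6.796 d.
Sum = 24.243 ≈ 24.2 days.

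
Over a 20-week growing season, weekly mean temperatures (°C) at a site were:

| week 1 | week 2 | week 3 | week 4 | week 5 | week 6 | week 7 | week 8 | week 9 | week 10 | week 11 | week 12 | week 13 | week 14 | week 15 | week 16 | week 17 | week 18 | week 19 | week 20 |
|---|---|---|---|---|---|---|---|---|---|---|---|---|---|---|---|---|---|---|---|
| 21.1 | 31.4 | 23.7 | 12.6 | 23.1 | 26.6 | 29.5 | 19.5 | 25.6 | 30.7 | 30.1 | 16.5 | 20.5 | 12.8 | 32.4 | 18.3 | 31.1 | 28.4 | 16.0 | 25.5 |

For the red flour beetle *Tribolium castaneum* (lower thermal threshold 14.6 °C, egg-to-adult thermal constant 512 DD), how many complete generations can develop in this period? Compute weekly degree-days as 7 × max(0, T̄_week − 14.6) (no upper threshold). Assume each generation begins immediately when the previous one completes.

2 generations

Weekly DD (7 × max(0, T̄ − 14.6)): 45.5, 117.6, 63.7, 0.0, 59.5, 84.0, 104.3, 34.3, 77.0, 112.7, 108.5, 13.3, 41.3, 0.0, 124.6, 25.9, 115.5, 96.6, 9.8, 76.3.
Season total = 1310.4 DD.
Complete generations = ⌊1310.4 / 512⌋ = 2.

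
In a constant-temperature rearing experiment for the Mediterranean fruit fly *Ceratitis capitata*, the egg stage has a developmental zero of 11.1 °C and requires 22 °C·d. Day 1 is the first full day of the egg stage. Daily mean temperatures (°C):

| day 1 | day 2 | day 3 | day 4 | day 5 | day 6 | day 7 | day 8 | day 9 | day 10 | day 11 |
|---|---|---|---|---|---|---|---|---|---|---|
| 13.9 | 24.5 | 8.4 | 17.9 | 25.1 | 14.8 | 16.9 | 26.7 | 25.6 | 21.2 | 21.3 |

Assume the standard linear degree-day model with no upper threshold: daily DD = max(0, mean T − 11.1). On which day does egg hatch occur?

day 4

Daily DD above 11.1 °C: 2.8, 13.4, 0.0, 6.8, 14.0, 3.7, 5.8, 15.6, 14.5, 10.1, 10.2.
Cumulative: 2.8, 16.2, 16.2, 23.0, 37.0, 40.7, 46.5, 62.1, 76.6, 86.7, 96.9.
The total first reaches 22 DD on day 4.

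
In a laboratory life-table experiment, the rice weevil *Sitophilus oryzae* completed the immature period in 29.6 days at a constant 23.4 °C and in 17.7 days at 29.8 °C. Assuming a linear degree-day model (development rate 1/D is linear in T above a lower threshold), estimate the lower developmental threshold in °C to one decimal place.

13.9 °C

Under the model K = D·(T − T_b), so D₁·(T₁ − T_b) = D₂·(T₂ − T_b).
29.6·(23.4 − T_b) = 17.7·(29.8 − T_b)
T_b = (29.6·23.4 − 17.7·29.8) / (29.6 − 17.7) = 165.18 / 11.9 = 13.881 °C ≈ 13.9 °C.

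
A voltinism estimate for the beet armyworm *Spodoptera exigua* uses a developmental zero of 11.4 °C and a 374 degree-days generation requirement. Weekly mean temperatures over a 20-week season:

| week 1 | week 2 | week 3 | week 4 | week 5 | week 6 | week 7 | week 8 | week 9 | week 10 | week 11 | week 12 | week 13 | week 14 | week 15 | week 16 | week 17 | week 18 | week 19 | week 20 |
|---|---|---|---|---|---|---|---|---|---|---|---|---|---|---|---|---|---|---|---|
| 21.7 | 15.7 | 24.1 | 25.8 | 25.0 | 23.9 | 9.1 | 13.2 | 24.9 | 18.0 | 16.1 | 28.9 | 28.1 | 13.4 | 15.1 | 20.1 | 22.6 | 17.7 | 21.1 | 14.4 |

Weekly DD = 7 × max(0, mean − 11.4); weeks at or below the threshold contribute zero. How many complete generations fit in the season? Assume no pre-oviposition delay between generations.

3 generations

Weekly DD (7 × max(0, T̄ − 11.4)): 72.1, 30.1, 88.9, 100.8, 95.2, 87.5, 0.0, 12.6, 94.5, 46.2, 32.9, 122.5, 116.9, 14.0, 25.9, 60.9, 78.4, 44.1, 67.9, 21.0.
Season total = 1212.4 DD.
Complete generations = ⌊1212.4 / 374⌋ = 3.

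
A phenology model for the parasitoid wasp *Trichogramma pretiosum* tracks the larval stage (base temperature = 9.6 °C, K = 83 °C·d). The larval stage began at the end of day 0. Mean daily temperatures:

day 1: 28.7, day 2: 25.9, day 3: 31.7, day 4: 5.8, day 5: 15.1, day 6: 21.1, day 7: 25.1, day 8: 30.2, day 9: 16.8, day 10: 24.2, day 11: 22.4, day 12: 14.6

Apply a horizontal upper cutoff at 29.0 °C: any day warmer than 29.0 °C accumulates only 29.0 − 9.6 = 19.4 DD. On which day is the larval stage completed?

Daily DD above 9.6 °C (capped at 19.4): 19.1, 16.3, 19.4, 0.0, 5.5, 11.5, 15.5, 19.4, 7.2, 14.6, 12.8, 5.0.
Cumulative: 19.1, 35.4, 54.8, 54.8, 60.3, 71.8, 87.3, 106.7, 113.9, 128.5, 141.3, 146.3.
The total first reaches 83 DD on day 7.

day 7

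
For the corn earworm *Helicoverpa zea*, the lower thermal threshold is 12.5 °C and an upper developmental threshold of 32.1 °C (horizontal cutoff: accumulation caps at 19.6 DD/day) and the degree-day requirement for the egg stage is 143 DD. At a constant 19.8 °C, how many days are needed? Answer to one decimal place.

19.6 days

Daily accumulation = 19.8 − 12.5 = 7.3 DD/day.
Duration = 143 / 7.3 = 19.589 ≈ 19.6 days.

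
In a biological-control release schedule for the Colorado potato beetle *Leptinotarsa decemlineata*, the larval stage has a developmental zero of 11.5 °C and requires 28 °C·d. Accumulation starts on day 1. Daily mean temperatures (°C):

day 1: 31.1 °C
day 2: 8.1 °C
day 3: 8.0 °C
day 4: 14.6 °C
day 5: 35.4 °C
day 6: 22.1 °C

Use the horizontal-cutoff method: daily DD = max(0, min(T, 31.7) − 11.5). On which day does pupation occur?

day 5

Daily DD above 11.5 °C (capped at 20.2): 19.6, 0.0, 0.0, 3.1, 20.2, 10.6.
Cumulative: 19.6, 19.6, 19.6, 22.7, 42.9, 53.5.
The total first reaches 28 DD on day 5.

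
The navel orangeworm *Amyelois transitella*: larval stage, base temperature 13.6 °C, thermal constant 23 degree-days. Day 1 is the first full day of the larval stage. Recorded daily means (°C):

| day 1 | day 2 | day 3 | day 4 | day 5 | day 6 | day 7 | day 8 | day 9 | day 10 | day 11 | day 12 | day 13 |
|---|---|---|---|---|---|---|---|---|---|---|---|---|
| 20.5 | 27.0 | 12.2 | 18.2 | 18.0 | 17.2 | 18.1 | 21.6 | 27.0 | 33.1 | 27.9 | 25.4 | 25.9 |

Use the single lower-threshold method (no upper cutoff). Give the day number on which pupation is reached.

day 4

Daily DD above 13.6 °C: 6.9, 13.4, 0.0, 4.6, 4.4, 3.6, 4.5, 8.0, 13.4, 19.5, 14.3, 11.8, 12.3.
Cumulative: 6.9, 20.3, 20.3, 24.9, 29.3, 32.9, 37.4, 45.4, 58.8, 78.3, 92.6, 104.4, 116.7.
The total first reaches 23 DD on day 4.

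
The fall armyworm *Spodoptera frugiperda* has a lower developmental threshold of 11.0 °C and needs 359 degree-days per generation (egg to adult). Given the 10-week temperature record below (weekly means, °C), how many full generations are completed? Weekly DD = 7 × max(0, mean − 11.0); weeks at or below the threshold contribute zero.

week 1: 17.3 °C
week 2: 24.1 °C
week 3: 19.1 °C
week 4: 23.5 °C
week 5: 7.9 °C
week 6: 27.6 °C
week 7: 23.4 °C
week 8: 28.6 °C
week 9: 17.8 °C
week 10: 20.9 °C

Weekly DD (7 × max(0, T̄ − 11.0)): 44.1, 91.7, 56.7, 87.5, 0.0, 116.2, 86.8, 123.2, 47.6, 69.3.
Season total = 723.1 DD.
Complete generations = ⌊723.1 / 359⌋ = 2.

2 generations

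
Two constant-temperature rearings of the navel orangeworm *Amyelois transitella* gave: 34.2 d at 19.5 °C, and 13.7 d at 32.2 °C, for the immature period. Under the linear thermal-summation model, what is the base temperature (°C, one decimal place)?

Under the model K = D·(T − T_b), so D₁·(T₁ − T_b) = D₂·(T₂ − T_b).
34.2·(19.5 − T_b) = 13.7·(32.2 − T_b)
T_b = (34.2·19.5 − 13.7·32.2) / (34.2 − 13.7) = 225.76 / 20.5 = 11.013 °C ≈ 11.0 °C.

11.0 °C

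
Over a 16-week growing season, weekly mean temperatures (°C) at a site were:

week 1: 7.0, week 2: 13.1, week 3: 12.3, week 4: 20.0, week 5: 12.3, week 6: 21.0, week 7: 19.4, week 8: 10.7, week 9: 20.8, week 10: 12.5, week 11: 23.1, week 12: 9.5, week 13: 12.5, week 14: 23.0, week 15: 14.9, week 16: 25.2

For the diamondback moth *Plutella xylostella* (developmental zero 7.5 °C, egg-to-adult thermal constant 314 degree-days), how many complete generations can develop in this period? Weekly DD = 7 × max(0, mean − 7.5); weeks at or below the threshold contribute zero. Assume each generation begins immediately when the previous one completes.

Weekly DD (7 × max(0, T̄ − 7.5)): 0.0, 39.2, 33.6, 87.5, 33.6, 94.5, 83.3, 22.4, 93.1, 35.0, 109.2, 14.0, 35.0, 108.5, 51.8, 123.9.
Season total = 964.6 DD.
Complete generations = ⌊964.6 / 314⌋ = 3.

3 generations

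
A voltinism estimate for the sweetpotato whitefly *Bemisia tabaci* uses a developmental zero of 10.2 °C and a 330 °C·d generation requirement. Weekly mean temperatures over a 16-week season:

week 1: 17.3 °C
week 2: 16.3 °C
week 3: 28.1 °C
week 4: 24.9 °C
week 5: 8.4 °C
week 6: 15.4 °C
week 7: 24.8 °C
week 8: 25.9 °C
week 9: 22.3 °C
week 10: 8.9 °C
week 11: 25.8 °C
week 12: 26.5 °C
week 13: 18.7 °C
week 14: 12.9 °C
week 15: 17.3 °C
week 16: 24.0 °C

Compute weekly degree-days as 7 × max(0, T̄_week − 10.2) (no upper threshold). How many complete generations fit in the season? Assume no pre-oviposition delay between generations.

Weekly DD (7 × max(0, T̄ − 10.2)): 49.7, 42.7, 125.3, 102.9, 0.0, 36.4, 102.2, 109.9, 84.7, 0.0, 109.2, 114.1, 59.5, 18.9, 49.7, 96.6.
Season total = 1101.8 DD.
Complete generations = ⌊1101.8 / 330⌋ = 3.

3 generations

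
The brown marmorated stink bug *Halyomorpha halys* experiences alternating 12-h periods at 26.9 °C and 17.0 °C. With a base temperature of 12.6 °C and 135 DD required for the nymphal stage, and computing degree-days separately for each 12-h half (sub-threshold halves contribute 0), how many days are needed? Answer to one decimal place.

Day half: max(0, 26.9 − 12.6) × 0.5 = 14.3 × 0.5 = 7.15 DD.
Night half: max(0, 17.0 − 12.6) × 0.5 = 4.4 × 0.5 = 2.20 DD.
Per 24 h: 9.35 DD/day.
Duration = 135 / 9.35 = 14.439 ≈ 14.4 days.

14.4 days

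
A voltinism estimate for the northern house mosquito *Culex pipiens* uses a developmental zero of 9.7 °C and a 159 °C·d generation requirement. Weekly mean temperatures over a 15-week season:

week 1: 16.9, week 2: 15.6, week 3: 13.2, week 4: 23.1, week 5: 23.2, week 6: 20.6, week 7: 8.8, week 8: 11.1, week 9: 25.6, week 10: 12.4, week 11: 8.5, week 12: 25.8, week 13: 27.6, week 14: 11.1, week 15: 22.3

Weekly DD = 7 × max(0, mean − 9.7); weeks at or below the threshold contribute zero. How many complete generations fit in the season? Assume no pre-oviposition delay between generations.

5 generations

Weekly DD (7 × max(0, T̄ − 9.7)): 50.4, 41.3, 24.5, 93.8, 94.5, 76.3, 0.0, 9.8, 111.3, 18.9, 0.0, 112.7, 125.3, 9.8, 88.2.
Season total = 856.8 DD.
Complete generations = ⌊856.8 / 159⌋ = 5.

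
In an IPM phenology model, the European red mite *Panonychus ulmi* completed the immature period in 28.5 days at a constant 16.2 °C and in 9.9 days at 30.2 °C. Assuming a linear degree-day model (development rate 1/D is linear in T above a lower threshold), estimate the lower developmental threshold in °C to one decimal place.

8.7 °C

Equal thermal constants: D₁(T₁ − T_b) = D₂(T₂ − T_b).
28.5·(16.2 − T_b) = 9.9·(30.2 − T_b)
T_b = (28.5·16.2 − 9.9·30.2) / (28.5 − 9.9) = 162.72 / 18.6 = 8.748 °C ≈ 8.7 °C.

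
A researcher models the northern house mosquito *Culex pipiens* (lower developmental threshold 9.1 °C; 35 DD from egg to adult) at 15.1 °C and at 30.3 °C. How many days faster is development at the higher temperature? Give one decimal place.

At 15.1 °C: 35 / (15.1 − 9.1) = 35 / 6.0 = 5.833 d.
At 30.3 °C: 35 / (30.3 − 9.1) = 35 / 21.2 = 1.651 d.
Difference = |5.833 − 1.651| = 4.182 ≈ 4.2 days.

4.2 days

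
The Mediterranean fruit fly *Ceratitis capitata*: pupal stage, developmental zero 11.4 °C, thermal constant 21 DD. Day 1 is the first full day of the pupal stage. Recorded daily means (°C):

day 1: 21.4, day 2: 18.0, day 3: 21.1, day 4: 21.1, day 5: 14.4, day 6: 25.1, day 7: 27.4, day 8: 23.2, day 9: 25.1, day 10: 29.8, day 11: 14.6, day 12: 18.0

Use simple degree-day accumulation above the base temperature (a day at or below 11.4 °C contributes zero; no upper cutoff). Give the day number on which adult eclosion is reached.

Daily DD above 11.4 °C: 10.0, 6.6, 9.7, 9.7, 3.0, 13.7, 16.0, 11.8, 13.7, 18.4, 3.2, 6.6.
Cumulative: 10.0, 16.6, 26.3, 36.0, 39.0, 52.7, 68.7, 80.5, 94.2, 112.6, 115.8, 122.4.
The total first reaches 21 DD on day 3.

day 3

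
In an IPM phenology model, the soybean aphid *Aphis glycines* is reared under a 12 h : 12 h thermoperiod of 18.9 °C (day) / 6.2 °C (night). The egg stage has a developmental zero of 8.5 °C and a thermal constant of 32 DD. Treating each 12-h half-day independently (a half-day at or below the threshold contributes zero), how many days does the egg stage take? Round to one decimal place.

Day half: max(0, 18.9 − 8.5) × 0.5 = 10.4 × 0.5 = 5.20 DD.
Night half: max(0, 6.2 − 8.5) × 0.5 = 0.0 × 0.5 = 0.00 DD.
Per 24 h: 5.20 DD/day.
Duration = 32 / 5.20 = 6.154 ≈ 6.2 days.

6.2 days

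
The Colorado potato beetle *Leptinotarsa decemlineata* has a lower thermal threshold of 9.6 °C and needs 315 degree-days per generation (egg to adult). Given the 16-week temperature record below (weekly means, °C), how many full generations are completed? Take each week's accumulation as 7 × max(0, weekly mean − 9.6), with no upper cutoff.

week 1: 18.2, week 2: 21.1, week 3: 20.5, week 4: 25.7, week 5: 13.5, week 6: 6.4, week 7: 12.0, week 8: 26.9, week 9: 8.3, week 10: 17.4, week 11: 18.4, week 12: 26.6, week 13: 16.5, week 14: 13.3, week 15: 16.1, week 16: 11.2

2 generations

Weekly DD (7 × max(0, T̄ − 9.6)): 60.2, 80.5, 76.3, 112.7, 27.3, 0.0, 16.8, 121.1, 0.0, 54.6, 61.6, 119.0, 48.3, 25.9, 45.5, 11.2.
Season total = 861.0 DD.
Complete generations = ⌊861.0 / 315⌋ = 2.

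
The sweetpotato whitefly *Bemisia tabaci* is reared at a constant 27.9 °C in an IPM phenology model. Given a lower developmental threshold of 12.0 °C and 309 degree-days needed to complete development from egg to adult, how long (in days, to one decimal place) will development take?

19.4 days

Daily accumulation = 27.9 − 12.0 = 15.9 DD/day.
Duration = 309 / 15.9 = 19.434 ≈ 19.4 days.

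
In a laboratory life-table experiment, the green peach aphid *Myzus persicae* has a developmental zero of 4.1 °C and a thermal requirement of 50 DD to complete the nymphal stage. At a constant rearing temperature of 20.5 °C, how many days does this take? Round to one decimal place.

Daily accumulation = 20.5 − 4.1 = 16.4 DD/day.
Duration = 50 / 16.4 = 3.049 ≈ 3.0 days.

3.0 days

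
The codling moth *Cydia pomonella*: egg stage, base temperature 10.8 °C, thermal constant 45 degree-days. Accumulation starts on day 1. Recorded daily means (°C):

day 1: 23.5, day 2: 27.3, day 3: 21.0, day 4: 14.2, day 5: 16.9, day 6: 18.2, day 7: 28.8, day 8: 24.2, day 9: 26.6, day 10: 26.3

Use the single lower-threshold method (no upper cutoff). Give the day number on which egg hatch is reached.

Daily DD above 10.8 °C: 12.7, 16.5, 10.2, 3.4, 6.1, 7.4, 18.0, 13.4, 15.8, 15.5.
Cumulative: 12.7, 29.2, 39.4, 42.8, 48.9, 56.3, 74.3, 87.7, 103.5, 119.0.
The total first reaches 45 DD on day 5.

day 5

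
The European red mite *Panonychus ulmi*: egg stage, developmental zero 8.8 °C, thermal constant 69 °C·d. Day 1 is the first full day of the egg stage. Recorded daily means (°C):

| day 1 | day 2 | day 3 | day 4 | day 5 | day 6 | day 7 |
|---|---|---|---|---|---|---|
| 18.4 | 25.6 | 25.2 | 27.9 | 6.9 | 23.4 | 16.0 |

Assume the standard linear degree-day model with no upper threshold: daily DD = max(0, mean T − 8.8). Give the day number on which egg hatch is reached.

Daily DD above 8.8 °C: 9.6, 16.8, 16.4, 19.1, 0.0, 14.6, 7.2.
Cumulative: 9.6, 26.4, 42.8, 61.9, 61.9, 76.5, 83.7.
The total first reaches 69 DD on day 6.

day 6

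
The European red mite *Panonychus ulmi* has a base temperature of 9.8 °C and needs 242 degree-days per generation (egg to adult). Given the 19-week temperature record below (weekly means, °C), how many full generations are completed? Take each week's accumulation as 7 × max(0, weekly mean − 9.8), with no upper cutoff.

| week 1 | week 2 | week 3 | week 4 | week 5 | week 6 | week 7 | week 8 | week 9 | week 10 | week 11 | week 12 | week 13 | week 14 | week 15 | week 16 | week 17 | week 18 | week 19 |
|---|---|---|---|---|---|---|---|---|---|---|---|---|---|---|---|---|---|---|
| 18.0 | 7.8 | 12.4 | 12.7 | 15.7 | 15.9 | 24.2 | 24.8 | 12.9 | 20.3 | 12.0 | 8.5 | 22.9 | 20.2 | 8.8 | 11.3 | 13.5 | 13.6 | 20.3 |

3 generations

Weekly DD (7 × max(0, T̄ − 9.8)): 57.4, 0.0, 18.2, 20.3, 41.3, 42.7, 100.8, 105.0, 21.7, 73.5, 15.4, 0.0, 91.7, 72.8, 0.0, 10.5, 25.9, 26.6, 73.5.
Season total = 797.3 DD.
Complete generations = ⌊797.3 / 242⌋ = 3.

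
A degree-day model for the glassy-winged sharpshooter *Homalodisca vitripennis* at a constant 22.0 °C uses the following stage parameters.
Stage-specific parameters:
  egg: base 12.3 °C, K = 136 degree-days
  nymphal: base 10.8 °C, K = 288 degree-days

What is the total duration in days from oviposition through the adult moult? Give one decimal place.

egg: 136 / (22.0 − 12.3) = 136 / 9.7 = 14.021 d.
nymphal: 288 / (22.0 − 10.8) = 288 / 11.2 = 25.714 d.
Sum = 39.735 ≈ 39.7 days.

39.7 days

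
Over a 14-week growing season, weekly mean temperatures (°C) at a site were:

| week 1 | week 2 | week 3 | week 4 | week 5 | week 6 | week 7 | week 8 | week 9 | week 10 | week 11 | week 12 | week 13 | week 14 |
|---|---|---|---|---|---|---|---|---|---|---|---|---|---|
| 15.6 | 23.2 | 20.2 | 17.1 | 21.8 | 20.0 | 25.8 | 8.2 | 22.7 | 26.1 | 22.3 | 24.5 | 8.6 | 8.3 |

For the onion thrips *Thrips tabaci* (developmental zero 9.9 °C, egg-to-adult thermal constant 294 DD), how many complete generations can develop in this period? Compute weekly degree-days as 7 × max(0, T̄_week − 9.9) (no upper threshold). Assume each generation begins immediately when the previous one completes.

Weekly DD (7 × max(0, T̄ − 9.9)): 39.9, 93.1, 72.1, 50.4, 83.3, 70.7, 111.3, 0.0, 89.6, 113.4, 86.8, 102.2, 0.0, 0.0.
Season total = 912.8 DD.
Complete generations = ⌊912.8 / 294⌋ = 3.

3 generations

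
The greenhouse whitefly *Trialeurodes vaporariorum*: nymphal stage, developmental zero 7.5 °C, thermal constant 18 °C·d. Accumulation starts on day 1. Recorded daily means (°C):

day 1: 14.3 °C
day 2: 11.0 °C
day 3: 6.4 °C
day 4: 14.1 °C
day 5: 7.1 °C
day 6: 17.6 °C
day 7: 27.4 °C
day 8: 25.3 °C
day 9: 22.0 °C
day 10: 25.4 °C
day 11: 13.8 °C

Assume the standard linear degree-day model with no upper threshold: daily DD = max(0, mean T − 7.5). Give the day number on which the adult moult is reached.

day 6

Daily DD above 7.5 °C: 6.8, 3.5, 0.0, 6.6, 0.0, 10.1, 19.9, 17.8, 14.5, 17.9, 6.3.
Cumulative: 6.8, 10.3, 10.3, 16.9, 16.9, 27.0, 46.9, 64.7, 79.2, 97.1, 103.4.
The total first reaches 18 DD on day 6.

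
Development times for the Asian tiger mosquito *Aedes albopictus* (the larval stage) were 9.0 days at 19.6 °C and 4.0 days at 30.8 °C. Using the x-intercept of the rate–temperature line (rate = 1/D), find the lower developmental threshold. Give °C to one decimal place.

Equal thermal constants: D₁(T₁ − T_b) = D₂(T₂ − T_b).
9.0·(19.6 − T_b) = 4.0·(30.8 − T_b)
T_b = (9.0·19.6 − 4.0·30.8) / (9.0 − 4.0) = 53.20 / 5.0 = 10.640 °C ≈ 10.6 °C.

10.6 °C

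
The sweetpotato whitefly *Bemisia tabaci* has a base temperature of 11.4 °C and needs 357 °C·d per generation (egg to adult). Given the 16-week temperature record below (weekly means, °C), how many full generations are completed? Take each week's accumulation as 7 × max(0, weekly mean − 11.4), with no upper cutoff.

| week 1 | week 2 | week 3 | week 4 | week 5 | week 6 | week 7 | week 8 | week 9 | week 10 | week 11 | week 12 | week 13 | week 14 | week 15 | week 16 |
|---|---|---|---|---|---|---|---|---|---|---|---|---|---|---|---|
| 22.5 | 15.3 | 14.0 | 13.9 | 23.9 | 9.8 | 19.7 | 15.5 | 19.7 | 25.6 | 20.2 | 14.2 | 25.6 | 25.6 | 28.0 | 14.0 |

2 generations

Weekly DD (7 × max(0, T̄ − 11.4)): 77.7, 27.3, 18.2, 17.5, 87.5, 0.0, 58.1, 28.7, 58.1, 99.4, 61.6, 19.6, 99.4, 99.4, 116.2, 18.2.
Season total = 886.9 DD.
Complete generations = ⌊886.9 / 357⌋ = 2.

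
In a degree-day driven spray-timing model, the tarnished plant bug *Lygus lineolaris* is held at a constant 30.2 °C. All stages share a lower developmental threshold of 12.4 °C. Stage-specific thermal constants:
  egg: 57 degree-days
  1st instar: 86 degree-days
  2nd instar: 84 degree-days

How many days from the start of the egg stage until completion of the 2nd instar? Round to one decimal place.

12.8 days

Daily accumulation at 30.2 °C = 30.2 − 12.4 = 17.8 DD/day.
Total K = 57 + 86 + 84 = 227 DD.
Total duration = 227 / 17.8 = 12.753 ≈ 12.8 days.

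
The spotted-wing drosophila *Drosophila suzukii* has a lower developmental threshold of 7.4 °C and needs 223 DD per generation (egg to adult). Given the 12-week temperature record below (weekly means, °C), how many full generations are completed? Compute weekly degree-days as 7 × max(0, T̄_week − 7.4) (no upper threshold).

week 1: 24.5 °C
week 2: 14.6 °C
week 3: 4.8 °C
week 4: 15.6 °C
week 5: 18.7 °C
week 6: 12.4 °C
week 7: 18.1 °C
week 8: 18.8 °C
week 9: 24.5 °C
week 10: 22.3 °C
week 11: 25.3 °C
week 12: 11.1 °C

3 generations

Weekly DD (7 × max(0, T̄ − 7.4)): 119.7, 50.4, 0.0, 57.4, 79.1, 35.0, 74.9, 79.8, 119.7, 104.3, 125.3, 25.9.
Season total = 871.5 DD.
Complete generations = ⌊871.5 / 223⌋ = 3.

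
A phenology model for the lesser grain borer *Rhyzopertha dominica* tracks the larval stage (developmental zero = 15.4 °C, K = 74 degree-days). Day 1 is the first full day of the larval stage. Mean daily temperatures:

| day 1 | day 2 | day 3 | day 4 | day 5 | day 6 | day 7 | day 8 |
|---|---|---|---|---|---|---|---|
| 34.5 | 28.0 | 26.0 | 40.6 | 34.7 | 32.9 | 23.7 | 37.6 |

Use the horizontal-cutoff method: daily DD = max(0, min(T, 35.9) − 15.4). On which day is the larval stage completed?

day 5

Daily DD above 15.4 °C (capped at 20.5): 19.1, 12.6, 10.6, 20.5, 19.3, 17.5, 8.3, 20.5.
Cumulative: 19.1, 31.7, 42.3, 62.8, 82.1, 99.6, 107.9, 128.4.
The total first reaches 74 DD on day 5.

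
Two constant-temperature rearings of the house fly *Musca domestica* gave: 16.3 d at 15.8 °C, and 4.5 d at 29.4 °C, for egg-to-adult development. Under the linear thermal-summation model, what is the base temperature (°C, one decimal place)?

Equal thermal constants: D₁(T₁ − T_b) = D₂(T₂ − T_b).
16.3·(15.8 − T_b) = 4.5·(29.4 − T_b)
T_b = (16.3·15.8 − 4.5·29.4) / (16.3 − 4.5) = 125.24 / 11.8 = 10.614 °C ≈ 10.6 °C.

10.6 °C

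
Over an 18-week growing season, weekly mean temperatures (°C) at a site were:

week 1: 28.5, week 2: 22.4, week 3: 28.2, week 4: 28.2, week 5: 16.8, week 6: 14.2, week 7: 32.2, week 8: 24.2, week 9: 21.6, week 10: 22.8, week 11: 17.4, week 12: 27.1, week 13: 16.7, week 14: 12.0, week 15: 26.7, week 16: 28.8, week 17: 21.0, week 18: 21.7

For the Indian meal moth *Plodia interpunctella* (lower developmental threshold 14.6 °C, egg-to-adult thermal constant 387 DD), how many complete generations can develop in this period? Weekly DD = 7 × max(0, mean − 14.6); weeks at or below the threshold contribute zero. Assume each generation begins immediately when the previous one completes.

2 generations

Weekly DD (7 × max(0, T̄ − 14.6)): 97.3, 54.6, 95.2, 95.2, 15.4, 0.0, 123.2, 67.2, 49.0, 57.4, 19.6, 87.5, 14.7, 0.0, 84.7, 99.4, 44.8, 49.7.
Season total = 1054.9 DD.
Complete generations = ⌊1054.9 / 387⌋ = 2.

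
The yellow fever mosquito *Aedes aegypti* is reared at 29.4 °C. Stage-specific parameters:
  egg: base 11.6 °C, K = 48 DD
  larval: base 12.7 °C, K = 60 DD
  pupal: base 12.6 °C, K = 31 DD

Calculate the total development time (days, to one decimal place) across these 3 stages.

8.1 days

egg: 48 / (29.4 − 11.6) = 48 / 17.8 = 2.697 d.
larval: 60 / (29.4 − 12.7) = 60 / 16.7 = 3.593 d.
pupal: 31 / (29.4 − 12.6) = 31 / 16.8 = 1.845 d.
Sum = 8.135 ≈ 8.1 days.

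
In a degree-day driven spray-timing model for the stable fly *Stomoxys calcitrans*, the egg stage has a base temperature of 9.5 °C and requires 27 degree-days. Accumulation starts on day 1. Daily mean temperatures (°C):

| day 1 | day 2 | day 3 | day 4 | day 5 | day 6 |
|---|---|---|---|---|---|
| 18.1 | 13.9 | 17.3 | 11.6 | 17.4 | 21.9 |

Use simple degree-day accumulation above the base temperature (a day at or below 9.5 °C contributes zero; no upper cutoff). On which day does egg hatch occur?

day 5

Daily DD above 9.5 °C: 8.6, 4.4, 7.8, 2.1, 7.9, 12.4.
Cumulative: 8.6, 13.0, 20.8, 22.9, 30.8, 43.2.
The total first reaches 27 DD on day 5.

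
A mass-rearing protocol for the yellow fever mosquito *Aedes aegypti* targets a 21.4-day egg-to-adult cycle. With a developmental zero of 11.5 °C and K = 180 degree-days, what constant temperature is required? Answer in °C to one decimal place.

19.9 °C

Required daily accumulation = 180 / 21.4 = 8.411 DD/day.
T = T_base + 8.411 = 11.5 + 8.411 = 19.911 ≈ 19.9 °C.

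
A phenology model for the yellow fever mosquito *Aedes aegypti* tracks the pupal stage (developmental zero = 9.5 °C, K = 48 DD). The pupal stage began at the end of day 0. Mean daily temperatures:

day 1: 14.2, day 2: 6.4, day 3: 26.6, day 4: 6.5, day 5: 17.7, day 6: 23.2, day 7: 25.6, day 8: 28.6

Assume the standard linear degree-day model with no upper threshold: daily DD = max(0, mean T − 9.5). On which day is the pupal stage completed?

Daily DD above 9.5 °C: 4.7, 0.0, 17.1, 0.0, 8.2, 13.7, 16.1, 19.1.
Cumulative: 4.7, 4.7, 21.8, 21.8, 30.0, 43.7, 59.8, 78.9.
The total first reaches 48 DD on day 7.

day 7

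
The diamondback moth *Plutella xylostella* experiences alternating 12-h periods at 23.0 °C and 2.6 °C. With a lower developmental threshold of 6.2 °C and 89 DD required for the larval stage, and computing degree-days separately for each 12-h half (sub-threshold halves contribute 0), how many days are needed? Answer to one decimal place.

Day half: max(0, 23.0 − 6.2) × 0.5 = 16.8 × 0.5 = 8.40 DD.
Night half: max(0, 2.6 − 6.2) × 0.5 = 0.0 × 0.5 = 0.00 DD.
Per 24 h: 8.40 DD/day.
Duration = 89 / 8.40 = 10.595 ≈ 10.6 days.

10.6 days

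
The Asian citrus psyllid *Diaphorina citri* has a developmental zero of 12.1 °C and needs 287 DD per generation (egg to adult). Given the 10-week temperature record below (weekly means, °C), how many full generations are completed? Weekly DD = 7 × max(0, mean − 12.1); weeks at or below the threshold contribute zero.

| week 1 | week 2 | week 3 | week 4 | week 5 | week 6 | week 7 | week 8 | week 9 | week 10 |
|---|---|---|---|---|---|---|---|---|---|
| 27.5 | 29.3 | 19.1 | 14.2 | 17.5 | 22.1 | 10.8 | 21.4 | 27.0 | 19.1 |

Weekly DD (7 × max(0, T̄ − 12.1)): 107.8, 120.4, 49.0, 14.7, 37.8, 70.0, 0.0, 65.1, 104.3, 49.0.
Season total = 618.1 DD.
Complete generations = ⌊618.1 / 287⌋ = 2.

2 generations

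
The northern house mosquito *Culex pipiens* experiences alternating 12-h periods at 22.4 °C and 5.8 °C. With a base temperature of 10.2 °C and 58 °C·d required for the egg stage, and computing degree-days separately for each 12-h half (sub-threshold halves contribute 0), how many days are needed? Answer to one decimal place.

Day half: max(0, 22.4 − 10.2) × 0.5 = 12.2 × 0.5 = 6.10 DD.
Night half: max(0, 5.8 − 10.2) × 0.5 = 0.0 × 0.5 = 0.00 DD.
Per 24 h: 6.10 DD/day.
Duration = 58 / 6.10 = 9.508 ≈ 9.5 days.

9.5 days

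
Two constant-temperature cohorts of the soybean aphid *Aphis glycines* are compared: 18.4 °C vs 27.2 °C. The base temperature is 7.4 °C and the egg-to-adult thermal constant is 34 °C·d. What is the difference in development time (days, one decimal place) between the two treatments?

1.4 days

At 18.4 °C: 34 / (18.4 − 7.4) = 34 / 11.0 = 3.091 d.
At 27.2 °C: 34 / (27.2 − 7.4) = 34 / 19.8 = 1.717 d.
Difference = |3.091 − 1.717| = 1.374 ≈ 1.4 days.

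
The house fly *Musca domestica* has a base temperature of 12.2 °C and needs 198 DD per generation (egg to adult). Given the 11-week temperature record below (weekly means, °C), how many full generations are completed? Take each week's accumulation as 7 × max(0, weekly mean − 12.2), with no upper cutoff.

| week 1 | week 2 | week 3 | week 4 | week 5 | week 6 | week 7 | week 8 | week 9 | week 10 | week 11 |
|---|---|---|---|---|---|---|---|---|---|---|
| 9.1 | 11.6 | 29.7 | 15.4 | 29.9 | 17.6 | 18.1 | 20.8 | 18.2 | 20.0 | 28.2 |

Weekly DD (7 × max(0, T̄ − 12.2)): 0.0, 0.0, 122.5, 22.4, 123.9, 37.8, 41.3, 60.2, 42.0, 54.6, 112.0.
Season total = 616.7 DD.
Complete generations = ⌊616.7 / 198⌋ = 3.

3 generations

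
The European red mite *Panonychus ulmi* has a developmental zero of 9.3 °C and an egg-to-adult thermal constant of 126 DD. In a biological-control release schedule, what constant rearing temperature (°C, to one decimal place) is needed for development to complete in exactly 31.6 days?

Required daily accumulation = 126 / 31.6 = 3.987 DD/day.
T = T_base + 3.987 = 9.3 + 3.987 = 13.287 ≈ 13.3 °C.

13.3 °C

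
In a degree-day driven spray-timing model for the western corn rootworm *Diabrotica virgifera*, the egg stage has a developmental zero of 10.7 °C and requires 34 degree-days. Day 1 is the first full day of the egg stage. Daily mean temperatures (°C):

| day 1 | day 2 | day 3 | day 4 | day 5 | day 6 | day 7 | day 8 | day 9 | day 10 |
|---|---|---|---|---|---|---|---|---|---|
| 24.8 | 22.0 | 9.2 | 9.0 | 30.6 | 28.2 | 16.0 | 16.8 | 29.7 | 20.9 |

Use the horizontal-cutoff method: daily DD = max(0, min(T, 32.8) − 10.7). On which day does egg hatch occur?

Daily DD above 10.7 °C (capped at 22.1): 14.1, 11.3, 0.0, 0.0, 19.9, 17.5, 5.3, 6.1, 19.0, 10.2.
Cumulative: 14.1, 25.4, 25.4, 25.4, 45.3, 62.8, 68.1, 74.2, 93.2, 103.4.
The total first reaches 34 DD on day 5.

day 5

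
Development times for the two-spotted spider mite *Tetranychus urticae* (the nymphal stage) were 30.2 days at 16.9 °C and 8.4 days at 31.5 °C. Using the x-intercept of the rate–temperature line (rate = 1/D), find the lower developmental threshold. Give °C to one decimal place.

11.3 °C

Equal thermal constants: D₁(T₁ − T_b) = D₂(T₂ − T_b).
30.2·(16.9 − T_b) = 8.4·(31.5 − T_b)
T_b = (30.2·16.9 − 8.4·31.5) / (30.2 − 8.4) = 245.78 / 21.8 = 11.274 °C ≈ 11.3 °C.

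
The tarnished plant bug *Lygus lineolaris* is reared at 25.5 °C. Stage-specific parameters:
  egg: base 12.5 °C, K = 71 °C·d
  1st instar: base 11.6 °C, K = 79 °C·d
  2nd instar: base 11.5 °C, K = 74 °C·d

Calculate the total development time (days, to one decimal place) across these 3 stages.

egg: 71 / (25.5 − 12.5) = 71 / 13.0 = 5.462 d.
1st instar: 79 / (25.5 − 11.6) = 79 / 13.9 = 5.683 d.
2nd instar: 74 / (25.5 − 11.5) = 74 / 14.0 = 5.286 d.
Sum = 16.431 ≈ 16.4 days.

16.4 days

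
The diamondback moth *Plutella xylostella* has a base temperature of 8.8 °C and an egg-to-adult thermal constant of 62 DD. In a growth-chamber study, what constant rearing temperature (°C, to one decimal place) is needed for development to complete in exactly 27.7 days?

11.0 °C

Required daily accumulation = 62 / 27.7 = 2.238 DD/day.
T = T_base + 2.238 = 8.8 + 2.238 = 11.038 ≈ 11.0 °C.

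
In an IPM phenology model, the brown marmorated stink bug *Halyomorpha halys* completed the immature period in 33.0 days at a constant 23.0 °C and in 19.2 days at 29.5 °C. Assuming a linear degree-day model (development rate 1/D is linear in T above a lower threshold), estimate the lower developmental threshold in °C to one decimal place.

14.0 °C

Linear rate model ⇒ the product D·(T − T_b) is constant across temperatures.
33.0·(23.0 − T_b) = 19.2·(29.5 − T_b)
T_b = (33.0·23.0 − 19.2·29.5) / (33.0 − 19.2) = 192.60 / 13.8 = 13.957 °C ≈ 14.0 °C.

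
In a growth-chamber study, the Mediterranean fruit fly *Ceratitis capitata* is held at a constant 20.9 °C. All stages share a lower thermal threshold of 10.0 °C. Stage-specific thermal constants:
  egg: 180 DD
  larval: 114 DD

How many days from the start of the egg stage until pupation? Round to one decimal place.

Daily accumulation at 20.9 °C = 20.9 − 10.0 = 10.9 DD/day.
Total K = 180 + 114 = 294 DD.
Total duration = 294 / 10.9 = 26.972 ≈ 27.0 days.

27.0 days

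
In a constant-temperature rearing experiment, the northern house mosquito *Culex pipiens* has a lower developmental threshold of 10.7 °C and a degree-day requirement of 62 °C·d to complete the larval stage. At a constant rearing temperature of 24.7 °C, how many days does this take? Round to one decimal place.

4.4 days

Daily accumulation = 24.7 − 10.7 = 14.0 DD/day.
Duration = 62 / 14.0 = 4.429 ≈ 4.4 days.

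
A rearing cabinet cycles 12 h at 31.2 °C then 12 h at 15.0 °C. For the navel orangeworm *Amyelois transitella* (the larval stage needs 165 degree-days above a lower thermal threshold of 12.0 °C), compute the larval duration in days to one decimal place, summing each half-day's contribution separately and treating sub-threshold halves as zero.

Day half: max(0, 31.2 − 12.0) × 0.5 = 19.2 × 0.5 = 9.60 DD.
Night half: max(0, 15.0 − 12.0) × 0.5 = 3.0 × 0.5 = 1.50 DD.
Per 24 h: 11.10 DD/day.
Duration = 165 / 11.10 = 14.865 ≈ 14.9 days.

14.9 days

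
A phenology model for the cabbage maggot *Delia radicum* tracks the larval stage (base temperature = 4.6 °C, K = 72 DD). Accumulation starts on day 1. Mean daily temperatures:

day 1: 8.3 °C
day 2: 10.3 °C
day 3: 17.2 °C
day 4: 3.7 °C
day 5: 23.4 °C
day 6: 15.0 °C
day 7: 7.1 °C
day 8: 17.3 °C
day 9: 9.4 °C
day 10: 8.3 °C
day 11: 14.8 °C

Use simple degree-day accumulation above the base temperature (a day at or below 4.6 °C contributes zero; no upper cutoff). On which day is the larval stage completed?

day 10

Daily DD above 4.6 °C: 3.7, 5.7, 12.6, 0.0, 18.8, 10.4, 2.5, 12.7, 4.8, 3.7, 10.2.
Cumulative: 3.7, 9.4, 22.0, 22.0, 40.8, 51.2, 53.7, 66.4, 71.2, 74.9, 85.1.
The total first reaches 72 DD on day 10.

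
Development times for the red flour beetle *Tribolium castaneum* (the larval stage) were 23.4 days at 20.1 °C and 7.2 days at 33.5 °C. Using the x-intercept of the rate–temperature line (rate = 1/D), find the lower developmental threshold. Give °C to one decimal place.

14.1 °C

Linear rate model ⇒ the product D·(T − T_b) is constant across temperatures.
23.4·(20.1 − T_b) = 7.2·(33.5 − T_b)
T_b = (23.4·20.1 − 7.2·33.5) / (23.4 − 7.2) = 229.14 / 16.2 = 14.144 °C ≈ 14.1 °C.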